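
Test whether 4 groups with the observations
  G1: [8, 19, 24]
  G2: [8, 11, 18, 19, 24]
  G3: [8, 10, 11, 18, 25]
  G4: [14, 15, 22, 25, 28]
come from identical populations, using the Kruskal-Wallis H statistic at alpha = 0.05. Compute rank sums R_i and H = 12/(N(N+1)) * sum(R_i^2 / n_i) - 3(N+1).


Step 1: Combine all N = 18 observations and assign midranks.
sorted (value, group, rank): (8,G1,2), (8,G2,2), (8,G3,2), (10,G3,4), (11,G2,5.5), (11,G3,5.5), (14,G4,7), (15,G4,8), (18,G2,9.5), (18,G3,9.5), (19,G1,11.5), (19,G2,11.5), (22,G4,13), (24,G1,14.5), (24,G2,14.5), (25,G3,16.5), (25,G4,16.5), (28,G4,18)
Step 2: Sum ranks within each group.
R_1 = 28 (n_1 = 3)
R_2 = 43 (n_2 = 5)
R_3 = 37.5 (n_3 = 5)
R_4 = 62.5 (n_4 = 5)
Step 3: H = 12/(N(N+1)) * sum(R_i^2/n_i) - 3(N+1)
     = 12/(18*19) * (28^2/3 + 43^2/5 + 37.5^2/5 + 62.5^2/5) - 3*19
     = 0.035088 * 1693.63 - 57
     = 2.425731.
Step 4: Ties present; correction factor C = 1 - 54/(18^3 - 18) = 0.990712. Corrected H = 2.425731 / 0.990712 = 2.448472.
Step 5: Under H0, H ~ chi^2(3); p-value = 0.484675.
Step 6: alpha = 0.05. fail to reject H0.

H = 2.4485, df = 3, p = 0.484675, fail to reject H0.


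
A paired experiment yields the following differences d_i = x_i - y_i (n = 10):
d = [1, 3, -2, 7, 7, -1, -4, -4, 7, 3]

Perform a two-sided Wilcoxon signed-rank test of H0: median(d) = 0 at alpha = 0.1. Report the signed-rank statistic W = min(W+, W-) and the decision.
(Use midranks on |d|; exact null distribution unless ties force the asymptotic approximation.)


Step 1: Drop any zero differences (none here) and take |d_i|.
|d| = [1, 3, 2, 7, 7, 1, 4, 4, 7, 3]
Step 2: Midrank |d_i| (ties get averaged ranks).
ranks: |1|->1.5, |3|->4.5, |2|->3, |7|->9, |7|->9, |1|->1.5, |4|->6.5, |4|->6.5, |7|->9, |3|->4.5
Step 3: Attach original signs; sum ranks with positive sign and with negative sign.
W+ = 1.5 + 4.5 + 9 + 9 + 9 + 4.5 = 37.5
W- = 3 + 1.5 + 6.5 + 6.5 = 17.5
(Check: W+ + W- = 55 should equal n(n+1)/2 = 55.)
Step 4: Test statistic W = min(W+, W-) = 17.5.
Step 5: Ties in |d|, so use the tie-corrected normal approximation.
        E[W] = n(n+1)/4 = 10*11/4 = 27.5.
        Tie groups: |d|=1 (t=2), |d|=3 (t=2), |d|=4 (t=2), |d|=7 (t=3); sum(t^3 - t) = 42.
        Var[W] = n(n+1)(2n+1)/24 - sum(t^3-t)/48 = 2310/24 - 42/48 = 95.375.
        z = (W - E[W]) / sqrt(Var[W]) = (17.5 - 27.5) / 9.7660 = -1.0240.
        Two-sided p = 2*Phi(z) = 0.305854.
Step 6: alpha = 0.1. fail to reject H0.

W+ = 37.5, W- = 17.5, W = min = 17.5, p = 0.305854, fail to reject H0.


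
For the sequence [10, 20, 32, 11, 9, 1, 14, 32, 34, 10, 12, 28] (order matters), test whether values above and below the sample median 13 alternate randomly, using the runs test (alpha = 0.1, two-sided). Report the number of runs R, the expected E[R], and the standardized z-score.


Step 1: Compute median = 13; label A = above, B = below.
Labels in order: BAABBBAAABBA  (n_A = 6, n_B = 6)
Step 2: Count runs R = 6.
Step 3: Under H0 (random ordering), E[R] = 2*n_A*n_B/(n_A+n_B) + 1 = 2*6*6/12 + 1 = 7.0000.
        Var[R] = 2*n_A*n_B*(2*n_A*n_B - n_A - n_B) / ((n_A+n_B)^2 * (n_A+n_B-1)) = 4320/1584 = 2.7273.
        SD[R] = 1.6514.
Step 4: Continuity-corrected z = (R + 0.5 - E[R]) / SD[R] = (6 + 0.5 - 7.0000) / 1.6514 = -0.3028.
Step 5: Two-sided p-value via normal approximation = 2*(1 - Phi(|z|)) = 0.762069.
Step 6: alpha = 0.1. fail to reject H0.

R = 6, z = -0.3028, p = 0.762069, fail to reject H0.


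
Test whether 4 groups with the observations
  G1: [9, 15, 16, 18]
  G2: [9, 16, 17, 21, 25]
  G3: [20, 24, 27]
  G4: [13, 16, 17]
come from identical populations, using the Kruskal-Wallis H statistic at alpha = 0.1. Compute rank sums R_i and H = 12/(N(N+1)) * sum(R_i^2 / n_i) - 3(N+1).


Step 1: Combine all N = 15 observations and assign midranks.
sorted (value, group, rank): (9,G1,1.5), (9,G2,1.5), (13,G4,3), (15,G1,4), (16,G1,6), (16,G2,6), (16,G4,6), (17,G2,8.5), (17,G4,8.5), (18,G1,10), (20,G3,11), (21,G2,12), (24,G3,13), (25,G2,14), (27,G3,15)
Step 2: Sum ranks within each group.
R_1 = 21.5 (n_1 = 4)
R_2 = 42 (n_2 = 5)
R_3 = 39 (n_3 = 3)
R_4 = 17.5 (n_4 = 3)
Step 3: H = 12/(N(N+1)) * sum(R_i^2/n_i) - 3(N+1)
     = 12/(15*16) * (21.5^2/4 + 42^2/5 + 39^2/3 + 17.5^2/3) - 3*16
     = 0.050000 * 1077.45 - 48
     = 5.872292.
Step 4: Ties present; correction factor C = 1 - 36/(15^3 - 15) = 0.989286. Corrected H = 5.872292 / 0.989286 = 5.935890.
Step 5: Under H0, H ~ chi^2(3); p-value = 0.114771.
Step 6: alpha = 0.1. fail to reject H0.

H = 5.9359, df = 3, p = 0.114771, fail to reject H0.


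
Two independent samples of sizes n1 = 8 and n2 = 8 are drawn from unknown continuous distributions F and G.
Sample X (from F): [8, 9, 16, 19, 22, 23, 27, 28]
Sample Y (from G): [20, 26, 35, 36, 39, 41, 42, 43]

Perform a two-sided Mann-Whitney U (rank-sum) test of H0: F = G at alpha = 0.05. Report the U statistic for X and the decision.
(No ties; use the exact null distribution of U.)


Step 1: Combine and sort all 16 observations; assign midranks.
sorted (value, group): (8,X), (9,X), (16,X), (19,X), (20,Y), (22,X), (23,X), (26,Y), (27,X), (28,X), (35,Y), (36,Y), (39,Y), (41,Y), (42,Y), (43,Y)
ranks: 8->1, 9->2, 16->3, 19->4, 20->5, 22->6, 23->7, 26->8, 27->9, 28->10, 35->11, 36->12, 39->13, 41->14, 42->15, 43->16
Step 2: Rank sum for X: R1 = 1 + 2 + 3 + 4 + 6 + 7 + 9 + 10 = 42.
Step 3: U_X = R1 - n1(n1+1)/2 = 42 - 8*9/2 = 42 - 36 = 6.
       U_Y = n1*n2 - U_X = 64 - 6 = 58.
Step 4: No ties, so the exact null distribution of U (based on enumerating the C(16,8) = 12870 equally likely rank assignments) gives the two-sided p-value.
Step 5: p-value = 0.004662; compare to alpha = 0.05. reject H0.

U_X = 6, p = 0.004662, reject H0 at alpha = 0.05.


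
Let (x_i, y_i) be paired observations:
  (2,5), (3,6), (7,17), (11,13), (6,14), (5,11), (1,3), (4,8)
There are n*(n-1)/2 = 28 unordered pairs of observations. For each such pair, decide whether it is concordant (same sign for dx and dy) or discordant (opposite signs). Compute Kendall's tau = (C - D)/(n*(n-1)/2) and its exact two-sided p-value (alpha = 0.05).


Step 1: Enumerate the 28 unordered pairs (i,j) with i<j and classify each by sign(x_j-x_i) * sign(y_j-y_i).
  (1,2):dx=+1,dy=+1->C; (1,3):dx=+5,dy=+12->C; (1,4):dx=+9,dy=+8->C; (1,5):dx=+4,dy=+9->C
  (1,6):dx=+3,dy=+6->C; (1,7):dx=-1,dy=-2->C; (1,8):dx=+2,dy=+3->C; (2,3):dx=+4,dy=+11->C
  (2,4):dx=+8,dy=+7->C; (2,5):dx=+3,dy=+8->C; (2,6):dx=+2,dy=+5->C; (2,7):dx=-2,dy=-3->C
  (2,8):dx=+1,dy=+2->C; (3,4):dx=+4,dy=-4->D; (3,5):dx=-1,dy=-3->C; (3,6):dx=-2,dy=-6->C
  (3,7):dx=-6,dy=-14->C; (3,8):dx=-3,dy=-9->C; (4,5):dx=-5,dy=+1->D; (4,6):dx=-6,dy=-2->C
  (4,7):dx=-10,dy=-10->C; (4,8):dx=-7,dy=-5->C; (5,6):dx=-1,dy=-3->C; (5,7):dx=-5,dy=-11->C
  (5,8):dx=-2,dy=-6->C; (6,7):dx=-4,dy=-8->C; (6,8):dx=-1,dy=-3->C; (7,8):dx=+3,dy=+5->C
Step 2: C = 26, D = 2, total pairs = 28.
Step 3: tau = (C - D)/(n(n-1)/2) = (26 - 2)/28 = 0.857143.
Step 4: Exact two-sided p-value (enumerate n! = 40320 permutations of y under H0): p = 0.001736.
Step 5: alpha = 0.05. reject H0.

tau_b = 0.8571 (C=26, D=2), p = 0.001736, reject H0.


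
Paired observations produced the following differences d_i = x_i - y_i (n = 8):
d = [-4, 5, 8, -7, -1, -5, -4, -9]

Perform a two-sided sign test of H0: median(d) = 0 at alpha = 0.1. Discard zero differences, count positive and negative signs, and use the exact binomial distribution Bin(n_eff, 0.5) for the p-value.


Step 1: Discard zero differences. Original n = 8; n_eff = number of nonzero differences = 8.
Nonzero differences (with sign): -4, +5, +8, -7, -1, -5, -4, -9
Step 2: Count signs: positive = 2, negative = 6.
Step 3: Under H0: P(positive) = 0.5, so the number of positives S ~ Bin(8, 0.5).
Step 4: Two-sided exact p-value = sum of Bin(8,0.5) probabilities at or below the observed probability = 0.289062.
Step 5: alpha = 0.1. fail to reject H0.

n_eff = 8, pos = 2, neg = 6, p = 0.289062, fail to reject H0.


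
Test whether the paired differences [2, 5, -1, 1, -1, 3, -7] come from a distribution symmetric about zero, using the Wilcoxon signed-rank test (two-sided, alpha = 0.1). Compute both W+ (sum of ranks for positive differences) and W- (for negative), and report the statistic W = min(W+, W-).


Step 1: Drop any zero differences (none here) and take |d_i|.
|d| = [2, 5, 1, 1, 1, 3, 7]
Step 2: Midrank |d_i| (ties get averaged ranks).
ranks: |2|->4, |5|->6, |1|->2, |1|->2, |1|->2, |3|->5, |7|->7
Step 3: Attach original signs; sum ranks with positive sign and with negative sign.
W+ = 4 + 6 + 2 + 5 = 17
W- = 2 + 2 + 7 = 11
(Check: W+ + W- = 28 should equal n(n+1)/2 = 28.)
Step 4: Test statistic W = min(W+, W-) = 11.
Step 5: Ties in |d|, so use the tie-corrected normal approximation.
        E[W] = n(n+1)/4 = 7*8/4 = 14.
        Tie groups: |d|=1 (t=3); sum(t^3 - t) = 24.
        Var[W] = n(n+1)(2n+1)/24 - sum(t^3-t)/48 = 840/24 - 24/48 = 34.5.
        z = (W - E[W]) / sqrt(Var[W]) = (11 - 14) / 5.8737 = -0.5108.
        Two-sided p = 2*Phi(z) = 0.609523.
Step 6: alpha = 0.1. fail to reject H0.

W+ = 17, W- = 11, W = min = 11, p = 0.609523, fail to reject H0.


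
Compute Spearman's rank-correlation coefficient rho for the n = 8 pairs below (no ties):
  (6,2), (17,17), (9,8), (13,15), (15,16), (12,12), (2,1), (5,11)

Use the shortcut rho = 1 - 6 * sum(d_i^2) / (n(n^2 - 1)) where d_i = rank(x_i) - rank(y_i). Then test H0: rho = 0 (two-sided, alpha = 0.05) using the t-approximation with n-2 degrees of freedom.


Step 1: Rank x and y separately (midranks; no ties here).
rank(x): 6->3, 17->8, 9->4, 13->6, 15->7, 12->5, 2->1, 5->2
rank(y): 2->2, 17->8, 8->3, 15->6, 16->7, 12->5, 1->1, 11->4
Step 2: d_i = R_x(i) - R_y(i); compute d_i^2.
  (3-2)^2=1, (8-8)^2=0, (4-3)^2=1, (6-6)^2=0, (7-7)^2=0, (5-5)^2=0, (1-1)^2=0, (2-4)^2=4
sum(d^2) = 6.
Step 3: rho = 1 - 6*6 / (8*(8^2 - 1)) = 1 - 36/504 = 0.928571.
Step 4: Under H0, t = rho * sqrt((n-2)/(1-rho^2)) = 6.1283 ~ t(6).
Step 5: Two-sided p-value from the t-distribution with 6 df = 0.000863.
Step 6: alpha = 0.05. reject H0.

rho = 0.9286, p = 0.000863, reject H0 at alpha = 0.05.


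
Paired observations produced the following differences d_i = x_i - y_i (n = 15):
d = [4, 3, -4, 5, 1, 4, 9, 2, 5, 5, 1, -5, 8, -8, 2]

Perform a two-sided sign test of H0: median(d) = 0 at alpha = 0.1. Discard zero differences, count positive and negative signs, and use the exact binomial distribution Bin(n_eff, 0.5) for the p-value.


Step 1: Discard zero differences. Original n = 15; n_eff = number of nonzero differences = 15.
Nonzero differences (with sign): +4, +3, -4, +5, +1, +4, +9, +2, +5, +5, +1, -5, +8, -8, +2
Step 2: Count signs: positive = 12, negative = 3.
Step 3: Under H0: P(positive) = 0.5, so the number of positives S ~ Bin(15, 0.5).
Step 4: Two-sided exact p-value = sum of Bin(15,0.5) probabilities at or below the observed probability = 0.035156.
Step 5: alpha = 0.1. reject H0.

n_eff = 15, pos = 12, neg = 3, p = 0.035156, reject H0.


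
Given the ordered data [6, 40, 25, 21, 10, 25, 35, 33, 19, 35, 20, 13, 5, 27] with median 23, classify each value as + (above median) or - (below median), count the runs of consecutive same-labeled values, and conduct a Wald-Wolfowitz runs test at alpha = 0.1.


Step 1: Compute median = 23; label A = above, B = below.
Labels in order: BAABBAAABABBBA  (n_A = 7, n_B = 7)
Step 2: Count runs R = 8.
Step 3: Under H0 (random ordering), E[R] = 2*n_A*n_B/(n_A+n_B) + 1 = 2*7*7/14 + 1 = 8.0000.
        Var[R] = 2*n_A*n_B*(2*n_A*n_B - n_A - n_B) / ((n_A+n_B)^2 * (n_A+n_B-1)) = 8232/2548 = 3.2308.
        SD[R] = 1.7974.
Step 4: R = E[R], so z = 0 with no continuity correction.
Step 5: Two-sided p-value via normal approximation = 2*(1 - Phi(|z|)) = 1.000000.
Step 6: alpha = 0.1. fail to reject H0.

R = 8, z = 0.0000, p = 1.000000, fail to reject H0.


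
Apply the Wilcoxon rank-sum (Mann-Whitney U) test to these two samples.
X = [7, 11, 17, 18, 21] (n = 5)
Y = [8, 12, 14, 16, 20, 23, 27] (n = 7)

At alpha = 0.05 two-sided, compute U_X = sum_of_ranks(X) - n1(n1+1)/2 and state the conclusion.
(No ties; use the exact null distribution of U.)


Step 1: Combine and sort all 12 observations; assign midranks.
sorted (value, group): (7,X), (8,Y), (11,X), (12,Y), (14,Y), (16,Y), (17,X), (18,X), (20,Y), (21,X), (23,Y), (27,Y)
ranks: 7->1, 8->2, 11->3, 12->4, 14->5, 16->6, 17->7, 18->8, 20->9, 21->10, 23->11, 27->12
Step 2: Rank sum for X: R1 = 1 + 3 + 7 + 8 + 10 = 29.
Step 3: U_X = R1 - n1(n1+1)/2 = 29 - 5*6/2 = 29 - 15 = 14.
       U_Y = n1*n2 - U_X = 35 - 14 = 21.
Step 4: No ties, so the exact null distribution of U (based on enumerating the C(12,5) = 792 equally likely rank assignments) gives the two-sided p-value.
Step 5: p-value = 0.638889; compare to alpha = 0.05. fail to reject H0.

U_X = 14, p = 0.638889, fail to reject H0 at alpha = 0.05.


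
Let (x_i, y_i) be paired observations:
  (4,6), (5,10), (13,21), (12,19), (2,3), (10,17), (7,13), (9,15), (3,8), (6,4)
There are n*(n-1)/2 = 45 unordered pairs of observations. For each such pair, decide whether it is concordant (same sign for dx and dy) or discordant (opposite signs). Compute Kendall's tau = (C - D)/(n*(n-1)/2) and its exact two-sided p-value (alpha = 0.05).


Step 1: Enumerate the 45 unordered pairs (i,j) with i<j and classify each by sign(x_j-x_i) * sign(y_j-y_i).
  (1,2):dx=+1,dy=+4->C; (1,3):dx=+9,dy=+15->C; (1,4):dx=+8,dy=+13->C; (1,5):dx=-2,dy=-3->C
  (1,6):dx=+6,dy=+11->C; (1,7):dx=+3,dy=+7->C; (1,8):dx=+5,dy=+9->C; (1,9):dx=-1,dy=+2->D
  (1,10):dx=+2,dy=-2->D; (2,3):dx=+8,dy=+11->C; (2,4):dx=+7,dy=+9->C; (2,5):dx=-3,dy=-7->C
  (2,6):dx=+5,dy=+7->C; (2,7):dx=+2,dy=+3->C; (2,8):dx=+4,dy=+5->C; (2,9):dx=-2,dy=-2->C
  (2,10):dx=+1,dy=-6->D; (3,4):dx=-1,dy=-2->C; (3,5):dx=-11,dy=-18->C; (3,6):dx=-3,dy=-4->C
  (3,7):dx=-6,dy=-8->C; (3,8):dx=-4,dy=-6->C; (3,9):dx=-10,dy=-13->C; (3,10):dx=-7,dy=-17->C
  (4,5):dx=-10,dy=-16->C; (4,6):dx=-2,dy=-2->C; (4,7):dx=-5,dy=-6->C; (4,8):dx=-3,dy=-4->C
  (4,9):dx=-9,dy=-11->C; (4,10):dx=-6,dy=-15->C; (5,6):dx=+8,dy=+14->C; (5,7):dx=+5,dy=+10->C
  (5,8):dx=+7,dy=+12->C; (5,9):dx=+1,dy=+5->C; (5,10):dx=+4,dy=+1->C; (6,7):dx=-3,dy=-4->C
  (6,8):dx=-1,dy=-2->C; (6,9):dx=-7,dy=-9->C; (6,10):dx=-4,dy=-13->C; (7,8):dx=+2,dy=+2->C
  (7,9):dx=-4,dy=-5->C; (7,10):dx=-1,dy=-9->C; (8,9):dx=-6,dy=-7->C; (8,10):dx=-3,dy=-11->C
  (9,10):dx=+3,dy=-4->D
Step 2: C = 41, D = 4, total pairs = 45.
Step 3: tau = (C - D)/(n(n-1)/2) = (41 - 4)/45 = 0.822222.
Step 4: Exact two-sided p-value (enumerate n! = 3628800 permutations of y under H0): p = 0.000358.
Step 5: alpha = 0.05. reject H0.

tau_b = 0.8222 (C=41, D=4), p = 0.000358, reject H0.


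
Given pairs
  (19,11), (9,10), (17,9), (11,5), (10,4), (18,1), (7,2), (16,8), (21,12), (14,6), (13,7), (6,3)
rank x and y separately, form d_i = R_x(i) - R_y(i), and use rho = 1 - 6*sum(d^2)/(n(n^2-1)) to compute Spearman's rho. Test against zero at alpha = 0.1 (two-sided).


Step 1: Rank x and y separately (midranks; no ties here).
rank(x): 19->11, 9->3, 17->9, 11->5, 10->4, 18->10, 7->2, 16->8, 21->12, 14->7, 13->6, 6->1
rank(y): 11->11, 10->10, 9->9, 5->5, 4->4, 1->1, 2->2, 8->8, 12->12, 6->6, 7->7, 3->3
Step 2: d_i = R_x(i) - R_y(i); compute d_i^2.
  (11-11)^2=0, (3-10)^2=49, (9-9)^2=0, (5-5)^2=0, (4-4)^2=0, (10-1)^2=81, (2-2)^2=0, (8-8)^2=0, (12-12)^2=0, (7-6)^2=1, (6-7)^2=1, (1-3)^2=4
sum(d^2) = 136.
Step 3: rho = 1 - 6*136 / (12*(12^2 - 1)) = 1 - 816/1716 = 0.524476.
Step 4: Under H0, t = rho * sqrt((n-2)/(1-rho^2)) = 1.9480 ~ t(10).
Step 5: Two-sided p-value from the t-distribution with 10 df = 0.080019.
Step 6: alpha = 0.1. reject H0.

rho = 0.5245, p = 0.080019, reject H0 at alpha = 0.1.


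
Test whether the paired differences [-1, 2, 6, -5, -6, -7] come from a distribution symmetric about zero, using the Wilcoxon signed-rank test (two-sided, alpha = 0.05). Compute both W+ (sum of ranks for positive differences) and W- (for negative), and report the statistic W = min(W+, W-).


Step 1: Drop any zero differences (none here) and take |d_i|.
|d| = [1, 2, 6, 5, 6, 7]
Step 2: Midrank |d_i| (ties get averaged ranks).
ranks: |1|->1, |2|->2, |6|->4.5, |5|->3, |6|->4.5, |7|->6
Step 3: Attach original signs; sum ranks with positive sign and with negative sign.
W+ = 2 + 4.5 = 6.5
W- = 1 + 3 + 4.5 + 6 = 14.5
(Check: W+ + W- = 21 should equal n(n+1)/2 = 21.)
Step 4: Test statistic W = min(W+, W-) = 6.5.
Step 5: Ties in |d|, so use the tie-corrected normal approximation.
        E[W] = n(n+1)/4 = 6*7/4 = 10.5.
        Tie groups: |d|=6 (t=2); sum(t^3 - t) = 6.
        Var[W] = n(n+1)(2n+1)/24 - sum(t^3-t)/48 = 546/24 - 6/48 = 22.625.
        z = (W - E[W]) / sqrt(Var[W]) = (6.5 - 10.5) / 4.7566 = -0.8409.
        Two-sided p = 2*Phi(z) = 0.400381.
Step 6: alpha = 0.05. fail to reject H0.

W+ = 6.5, W- = 14.5, W = min = 6.5, p = 0.400381, fail to reject H0.


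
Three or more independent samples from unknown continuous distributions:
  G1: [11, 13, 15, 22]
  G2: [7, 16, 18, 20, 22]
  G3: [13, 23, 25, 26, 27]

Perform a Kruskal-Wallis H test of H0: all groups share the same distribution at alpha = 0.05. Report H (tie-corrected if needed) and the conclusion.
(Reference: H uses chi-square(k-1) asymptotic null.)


Step 1: Combine all N = 14 observations and assign midranks.
sorted (value, group, rank): (7,G2,1), (11,G1,2), (13,G1,3.5), (13,G3,3.5), (15,G1,5), (16,G2,6), (18,G2,7), (20,G2,8), (22,G1,9.5), (22,G2,9.5), (23,G3,11), (25,G3,12), (26,G3,13), (27,G3,14)
Step 2: Sum ranks within each group.
R_1 = 20 (n_1 = 4)
R_2 = 31.5 (n_2 = 5)
R_3 = 53.5 (n_3 = 5)
Step 3: H = 12/(N(N+1)) * sum(R_i^2/n_i) - 3(N+1)
     = 12/(14*15) * (20^2/4 + 31.5^2/5 + 53.5^2/5) - 3*15
     = 0.057143 * 870.9 - 45
     = 4.765714.
Step 4: Ties present; correction factor C = 1 - 12/(14^3 - 14) = 0.995604. Corrected H = 4.765714 / 0.995604 = 4.786755.
Step 5: Under H0, H ~ chi^2(2); p-value = 0.091321.
Step 6: alpha = 0.05. fail to reject H0.

H = 4.7868, df = 2, p = 0.091321, fail to reject H0.


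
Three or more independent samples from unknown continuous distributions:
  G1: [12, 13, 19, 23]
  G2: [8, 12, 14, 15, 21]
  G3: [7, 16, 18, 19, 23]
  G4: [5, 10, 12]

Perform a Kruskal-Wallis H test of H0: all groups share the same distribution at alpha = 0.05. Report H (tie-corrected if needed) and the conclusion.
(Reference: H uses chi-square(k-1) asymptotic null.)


Step 1: Combine all N = 17 observations and assign midranks.
sorted (value, group, rank): (5,G4,1), (7,G3,2), (8,G2,3), (10,G4,4), (12,G1,6), (12,G2,6), (12,G4,6), (13,G1,8), (14,G2,9), (15,G2,10), (16,G3,11), (18,G3,12), (19,G1,13.5), (19,G3,13.5), (21,G2,15), (23,G1,16.5), (23,G3,16.5)
Step 2: Sum ranks within each group.
R_1 = 44 (n_1 = 4)
R_2 = 43 (n_2 = 5)
R_3 = 55 (n_3 = 5)
R_4 = 11 (n_4 = 3)
Step 3: H = 12/(N(N+1)) * sum(R_i^2/n_i) - 3(N+1)
     = 12/(17*18) * (44^2/4 + 43^2/5 + 55^2/5 + 11^2/3) - 3*18
     = 0.039216 * 1499.13 - 54
     = 4.789542.
Step 4: Ties present; correction factor C = 1 - 36/(17^3 - 17) = 0.992647. Corrected H = 4.789542 / 0.992647 = 4.825021.
Step 5: Under H0, H ~ chi^2(3); p-value = 0.185068.
Step 6: alpha = 0.05. fail to reject H0.

H = 4.8250, df = 3, p = 0.185068, fail to reject H0.


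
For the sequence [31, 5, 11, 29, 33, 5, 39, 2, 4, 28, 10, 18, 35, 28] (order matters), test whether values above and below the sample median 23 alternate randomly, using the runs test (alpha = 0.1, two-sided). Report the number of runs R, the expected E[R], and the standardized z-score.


Step 1: Compute median = 23; label A = above, B = below.
Labels in order: ABBAABABBABBAA  (n_A = 7, n_B = 7)
Step 2: Count runs R = 9.
Step 3: Under H0 (random ordering), E[R] = 2*n_A*n_B/(n_A+n_B) + 1 = 2*7*7/14 + 1 = 8.0000.
        Var[R] = 2*n_A*n_B*(2*n_A*n_B - n_A - n_B) / ((n_A+n_B)^2 * (n_A+n_B-1)) = 8232/2548 = 3.2308.
        SD[R] = 1.7974.
Step 4: Continuity-corrected z = (R - 0.5 - E[R]) / SD[R] = (9 - 0.5 - 8.0000) / 1.7974 = 0.2782.
Step 5: Two-sided p-value via normal approximation = 2*(1 - Phi(|z|)) = 0.780879.
Step 6: alpha = 0.1. fail to reject H0.

R = 9, z = 0.2782, p = 0.780879, fail to reject H0.


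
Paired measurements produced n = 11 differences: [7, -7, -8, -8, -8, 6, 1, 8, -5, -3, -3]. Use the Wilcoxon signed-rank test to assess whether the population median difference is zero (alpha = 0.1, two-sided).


Step 1: Drop any zero differences (none here) and take |d_i|.
|d| = [7, 7, 8, 8, 8, 6, 1, 8, 5, 3, 3]
Step 2: Midrank |d_i| (ties get averaged ranks).
ranks: |7|->6.5, |7|->6.5, |8|->9.5, |8|->9.5, |8|->9.5, |6|->5, |1|->1, |8|->9.5, |5|->4, |3|->2.5, |3|->2.5
Step 3: Attach original signs; sum ranks with positive sign and with negative sign.
W+ = 6.5 + 5 + 1 + 9.5 = 22
W- = 6.5 + 9.5 + 9.5 + 9.5 + 4 + 2.5 + 2.5 = 44
(Check: W+ + W- = 66 should equal n(n+1)/2 = 66.)
Step 4: Test statistic W = min(W+, W-) = 22.
Step 5: Ties in |d|, so use the tie-corrected normal approximation.
        E[W] = n(n+1)/4 = 11*12/4 = 33.
        Tie groups: |d|=3 (t=2), |d|=7 (t=2), |d|=8 (t=4); sum(t^3 - t) = 72.
        Var[W] = n(n+1)(2n+1)/24 - sum(t^3-t)/48 = 3036/24 - 72/48 = 125.
        z = (W - E[W]) / sqrt(Var[W]) = (22 - 33) / 11.1803 = -0.9839.
        Two-sided p = 2*Phi(z) = 0.325179.
Step 6: alpha = 0.1. fail to reject H0.

W+ = 22, W- = 44, W = min = 22, p = 0.325179, fail to reject H0.


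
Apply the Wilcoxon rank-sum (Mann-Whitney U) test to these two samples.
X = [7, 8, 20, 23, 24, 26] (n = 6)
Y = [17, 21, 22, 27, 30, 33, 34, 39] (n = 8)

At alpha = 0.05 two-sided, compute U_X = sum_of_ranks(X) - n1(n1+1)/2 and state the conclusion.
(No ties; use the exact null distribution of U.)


Step 1: Combine and sort all 14 observations; assign midranks.
sorted (value, group): (7,X), (8,X), (17,Y), (20,X), (21,Y), (22,Y), (23,X), (24,X), (26,X), (27,Y), (30,Y), (33,Y), (34,Y), (39,Y)
ranks: 7->1, 8->2, 17->3, 20->4, 21->5, 22->6, 23->7, 24->8, 26->9, 27->10, 30->11, 33->12, 34->13, 39->14
Step 2: Rank sum for X: R1 = 1 + 2 + 4 + 7 + 8 + 9 = 31.
Step 3: U_X = R1 - n1(n1+1)/2 = 31 - 6*7/2 = 31 - 21 = 10.
       U_Y = n1*n2 - U_X = 48 - 10 = 38.
Step 4: No ties, so the exact null distribution of U (based on enumerating the C(14,6) = 3003 equally likely rank assignments) gives the two-sided p-value.
Step 5: p-value = 0.081252; compare to alpha = 0.05. fail to reject H0.

U_X = 10, p = 0.081252, fail to reject H0 at alpha = 0.05.


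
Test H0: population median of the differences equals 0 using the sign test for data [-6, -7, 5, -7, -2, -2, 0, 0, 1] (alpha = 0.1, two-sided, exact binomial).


Step 1: Discard zero differences. Original n = 9; n_eff = number of nonzero differences = 7.
Nonzero differences (with sign): -6, -7, +5, -7, -2, -2, +1
Step 2: Count signs: positive = 2, negative = 5.
Step 3: Under H0: P(positive) = 0.5, so the number of positives S ~ Bin(7, 0.5).
Step 4: Two-sided exact p-value = sum of Bin(7,0.5) probabilities at or below the observed probability = 0.453125.
Step 5: alpha = 0.1. fail to reject H0.

n_eff = 7, pos = 2, neg = 5, p = 0.453125, fail to reject H0.


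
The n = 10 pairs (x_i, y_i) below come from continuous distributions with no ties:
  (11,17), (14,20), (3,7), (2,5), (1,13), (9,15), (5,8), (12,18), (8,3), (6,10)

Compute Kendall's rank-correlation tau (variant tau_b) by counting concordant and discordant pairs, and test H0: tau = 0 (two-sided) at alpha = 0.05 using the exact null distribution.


Step 1: Enumerate the 45 unordered pairs (i,j) with i<j and classify each by sign(x_j-x_i) * sign(y_j-y_i).
  (1,2):dx=+3,dy=+3->C; (1,3):dx=-8,dy=-10->C; (1,4):dx=-9,dy=-12->C; (1,5):dx=-10,dy=-4->C
  (1,6):dx=-2,dy=-2->C; (1,7):dx=-6,dy=-9->C; (1,8):dx=+1,dy=+1->C; (1,9):dx=-3,dy=-14->C
  (1,10):dx=-5,dy=-7->C; (2,3):dx=-11,dy=-13->C; (2,4):dx=-12,dy=-15->C; (2,5):dx=-13,dy=-7->C
  (2,6):dx=-5,dy=-5->C; (2,7):dx=-9,dy=-12->C; (2,8):dx=-2,dy=-2->C; (2,9):dx=-6,dy=-17->C
  (2,10):dx=-8,dy=-10->C; (3,4):dx=-1,dy=-2->C; (3,5):dx=-2,dy=+6->D; (3,6):dx=+6,dy=+8->C
  (3,7):dx=+2,dy=+1->C; (3,8):dx=+9,dy=+11->C; (3,9):dx=+5,dy=-4->D; (3,10):dx=+3,dy=+3->C
  (4,5):dx=-1,dy=+8->D; (4,6):dx=+7,dy=+10->C; (4,7):dx=+3,dy=+3->C; (4,8):dx=+10,dy=+13->C
  (4,9):dx=+6,dy=-2->D; (4,10):dx=+4,dy=+5->C; (5,6):dx=+8,dy=+2->C; (5,7):dx=+4,dy=-5->D
  (5,8):dx=+11,dy=+5->C; (5,9):dx=+7,dy=-10->D; (5,10):dx=+5,dy=-3->D; (6,7):dx=-4,dy=-7->C
  (6,8):dx=+3,dy=+3->C; (6,9):dx=-1,dy=-12->C; (6,10):dx=-3,dy=-5->C; (7,8):dx=+7,dy=+10->C
  (7,9):dx=+3,dy=-5->D; (7,10):dx=+1,dy=+2->C; (8,9):dx=-4,dy=-15->C; (8,10):dx=-6,dy=-8->C
  (9,10):dx=-2,dy=+7->D
Step 2: C = 36, D = 9, total pairs = 45.
Step 3: tau = (C - D)/(n(n-1)/2) = (36 - 9)/45 = 0.600000.
Step 4: Exact two-sided p-value (enumerate n! = 3628800 permutations of y under H0): p = 0.016666.
Step 5: alpha = 0.05. reject H0.

tau_b = 0.6000 (C=36, D=9), p = 0.016666, reject H0.


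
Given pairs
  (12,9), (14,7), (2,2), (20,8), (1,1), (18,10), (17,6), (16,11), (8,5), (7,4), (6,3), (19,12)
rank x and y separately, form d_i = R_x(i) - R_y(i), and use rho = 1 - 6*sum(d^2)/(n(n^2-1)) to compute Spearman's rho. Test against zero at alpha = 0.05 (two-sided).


Step 1: Rank x and y separately (midranks; no ties here).
rank(x): 12->6, 14->7, 2->2, 20->12, 1->1, 18->10, 17->9, 16->8, 8->5, 7->4, 6->3, 19->11
rank(y): 9->9, 7->7, 2->2, 8->8, 1->1, 10->10, 6->6, 11->11, 5->5, 4->4, 3->3, 12->12
Step 2: d_i = R_x(i) - R_y(i); compute d_i^2.
  (6-9)^2=9, (7-7)^2=0, (2-2)^2=0, (12-8)^2=16, (1-1)^2=0, (10-10)^2=0, (9-6)^2=9, (8-11)^2=9, (5-5)^2=0, (4-4)^2=0, (3-3)^2=0, (11-12)^2=1
sum(d^2) = 44.
Step 3: rho = 1 - 6*44 / (12*(12^2 - 1)) = 1 - 264/1716 = 0.846154.
Step 4: Under H0, t = rho * sqrt((n-2)/(1-rho^2)) = 5.0208 ~ t(10).
Step 5: Two-sided p-value from the t-distribution with 10 df = 0.000521.
Step 6: alpha = 0.05. reject H0.

rho = 0.8462, p = 0.000521, reject H0 at alpha = 0.05.


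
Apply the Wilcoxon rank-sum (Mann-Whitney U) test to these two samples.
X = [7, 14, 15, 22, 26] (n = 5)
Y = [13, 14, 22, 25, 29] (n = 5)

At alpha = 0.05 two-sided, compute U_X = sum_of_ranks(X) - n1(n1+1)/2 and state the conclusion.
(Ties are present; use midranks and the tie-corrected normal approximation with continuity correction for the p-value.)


Step 1: Combine and sort all 10 observations; assign midranks.
sorted (value, group): (7,X), (13,Y), (14,X), (14,Y), (15,X), (22,X), (22,Y), (25,Y), (26,X), (29,Y)
ranks: 7->1, 13->2, 14->3.5, 14->3.5, 15->5, 22->6.5, 22->6.5, 25->8, 26->9, 29->10
Step 2: Rank sum for X: R1 = 1 + 3.5 + 5 + 6.5 + 9 = 25.
Step 3: U_X = R1 - n1(n1+1)/2 = 25 - 5*6/2 = 25 - 15 = 10.
       U_Y = n1*n2 - U_X = 25 - 10 = 15.
Step 4: Ties are present, so use the tie-corrected normal approximation (with continuity correction) for the p-value.
Step 5: p-value = 0.674236; compare to alpha = 0.05. fail to reject H0.

U_X = 10, p = 0.674236, fail to reject H0 at alpha = 0.05.


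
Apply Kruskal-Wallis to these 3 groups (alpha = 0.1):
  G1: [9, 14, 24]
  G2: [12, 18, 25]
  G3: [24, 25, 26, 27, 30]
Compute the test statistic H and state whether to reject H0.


Step 1: Combine all N = 11 observations and assign midranks.
sorted (value, group, rank): (9,G1,1), (12,G2,2), (14,G1,3), (18,G2,4), (24,G1,5.5), (24,G3,5.5), (25,G2,7.5), (25,G3,7.5), (26,G3,9), (27,G3,10), (30,G3,11)
Step 2: Sum ranks within each group.
R_1 = 9.5 (n_1 = 3)
R_2 = 13.5 (n_2 = 3)
R_3 = 43 (n_3 = 5)
Step 3: H = 12/(N(N+1)) * sum(R_i^2/n_i) - 3(N+1)
     = 12/(11*12) * (9.5^2/3 + 13.5^2/3 + 43^2/5) - 3*12
     = 0.090909 * 460.633 - 36
     = 5.875758.
Step 4: Ties present; correction factor C = 1 - 12/(11^3 - 11) = 0.990909. Corrected H = 5.875758 / 0.990909 = 5.929664.
Step 5: Under H0, H ~ chi^2(2); p-value = 0.051569.
Step 6: alpha = 0.1. reject H0.

H = 5.9297, df = 2, p = 0.051569, reject H0.


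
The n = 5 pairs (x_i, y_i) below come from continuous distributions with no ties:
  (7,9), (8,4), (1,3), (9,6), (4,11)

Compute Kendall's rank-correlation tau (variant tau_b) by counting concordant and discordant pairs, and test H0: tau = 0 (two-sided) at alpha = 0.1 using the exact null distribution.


Step 1: Enumerate the 10 unordered pairs (i,j) with i<j and classify each by sign(x_j-x_i) * sign(y_j-y_i).
  (1,2):dx=+1,dy=-5->D; (1,3):dx=-6,dy=-6->C; (1,4):dx=+2,dy=-3->D; (1,5):dx=-3,dy=+2->D
  (2,3):dx=-7,dy=-1->C; (2,4):dx=+1,dy=+2->C; (2,5):dx=-4,dy=+7->D; (3,4):dx=+8,dy=+3->C
  (3,5):dx=+3,dy=+8->C; (4,5):dx=-5,dy=+5->D
Step 2: C = 5, D = 5, total pairs = 10.
Step 3: tau = (C - D)/(n(n-1)/2) = (5 - 5)/10 = 0.000000.
Step 4: Exact two-sided p-value (enumerate n! = 120 permutations of y under H0): p = 1.000000.
Step 5: alpha = 0.1. fail to reject H0.

tau_b = 0.0000 (C=5, D=5), p = 1.000000, fail to reject H0.


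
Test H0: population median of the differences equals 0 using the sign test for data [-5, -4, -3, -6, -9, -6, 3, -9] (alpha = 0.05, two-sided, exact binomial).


Step 1: Discard zero differences. Original n = 8; n_eff = number of nonzero differences = 8.
Nonzero differences (with sign): -5, -4, -3, -6, -9, -6, +3, -9
Step 2: Count signs: positive = 1, negative = 7.
Step 3: Under H0: P(positive) = 0.5, so the number of positives S ~ Bin(8, 0.5).
Step 4: Two-sided exact p-value = sum of Bin(8,0.5) probabilities at or below the observed probability = 0.070312.
Step 5: alpha = 0.05. fail to reject H0.

n_eff = 8, pos = 1, neg = 7, p = 0.070312, fail to reject H0.


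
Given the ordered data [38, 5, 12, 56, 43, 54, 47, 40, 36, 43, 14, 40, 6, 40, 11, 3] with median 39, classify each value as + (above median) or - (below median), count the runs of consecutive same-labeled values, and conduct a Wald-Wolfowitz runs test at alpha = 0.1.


Step 1: Compute median = 39; label A = above, B = below.
Labels in order: BBBAAAAABABABABB  (n_A = 8, n_B = 8)
Step 2: Count runs R = 9.
Step 3: Under H0 (random ordering), E[R] = 2*n_A*n_B/(n_A+n_B) + 1 = 2*8*8/16 + 1 = 9.0000.
        Var[R] = 2*n_A*n_B*(2*n_A*n_B - n_A - n_B) / ((n_A+n_B)^2 * (n_A+n_B-1)) = 14336/3840 = 3.7333.
        SD[R] = 1.9322.
Step 4: R = E[R], so z = 0 with no continuity correction.
Step 5: Two-sided p-value via normal approximation = 2*(1 - Phi(|z|)) = 1.000000.
Step 6: alpha = 0.1. fail to reject H0.

R = 9, z = 0.0000, p = 1.000000, fail to reject H0.


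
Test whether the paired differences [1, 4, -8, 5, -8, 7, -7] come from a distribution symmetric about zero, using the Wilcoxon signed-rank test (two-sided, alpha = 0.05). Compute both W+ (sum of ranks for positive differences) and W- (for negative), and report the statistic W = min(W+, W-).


Step 1: Drop any zero differences (none here) and take |d_i|.
|d| = [1, 4, 8, 5, 8, 7, 7]
Step 2: Midrank |d_i| (ties get averaged ranks).
ranks: |1|->1, |4|->2, |8|->6.5, |5|->3, |8|->6.5, |7|->4.5, |7|->4.5
Step 3: Attach original signs; sum ranks with positive sign and with negative sign.
W+ = 1 + 2 + 3 + 4.5 = 10.5
W- = 6.5 + 6.5 + 4.5 = 17.5
(Check: W+ + W- = 28 should equal n(n+1)/2 = 28.)
Step 4: Test statistic W = min(W+, W-) = 10.5.
Step 5: Ties in |d|, so use the tie-corrected normal approximation.
        E[W] = n(n+1)/4 = 7*8/4 = 14.
        Tie groups: |d|=7 (t=2), |d|=8 (t=2); sum(t^3 - t) = 12.
        Var[W] = n(n+1)(2n+1)/24 - sum(t^3-t)/48 = 840/24 - 12/48 = 34.75.
        z = (W - E[W]) / sqrt(Var[W]) = (10.5 - 14) / 5.8949 = -0.5937.
        Two-sided p = 2*Phi(z) = 0.552691.
Step 6: alpha = 0.05. fail to reject H0.

W+ = 10.5, W- = 17.5, W = min = 10.5, p = 0.552691, fail to reject H0.


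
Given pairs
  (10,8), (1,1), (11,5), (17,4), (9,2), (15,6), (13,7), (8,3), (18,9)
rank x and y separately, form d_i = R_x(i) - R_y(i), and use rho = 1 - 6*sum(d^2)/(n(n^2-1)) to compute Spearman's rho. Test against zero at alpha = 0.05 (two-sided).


Step 1: Rank x and y separately (midranks; no ties here).
rank(x): 10->4, 1->1, 11->5, 17->8, 9->3, 15->7, 13->6, 8->2, 18->9
rank(y): 8->8, 1->1, 5->5, 4->4, 2->2, 6->6, 7->7, 3->3, 9->9
Step 2: d_i = R_x(i) - R_y(i); compute d_i^2.
  (4-8)^2=16, (1-1)^2=0, (5-5)^2=0, (8-4)^2=16, (3-2)^2=1, (7-6)^2=1, (6-7)^2=1, (2-3)^2=1, (9-9)^2=0
sum(d^2) = 36.
Step 3: rho = 1 - 6*36 / (9*(9^2 - 1)) = 1 - 216/720 = 0.700000.
Step 4: Under H0, t = rho * sqrt((n-2)/(1-rho^2)) = 2.5934 ~ t(7).
Step 5: Two-sided p-value from the t-distribution with 7 df = 0.035770.
Step 6: alpha = 0.05. reject H0.

rho = 0.7000, p = 0.035770, reject H0 at alpha = 0.05.


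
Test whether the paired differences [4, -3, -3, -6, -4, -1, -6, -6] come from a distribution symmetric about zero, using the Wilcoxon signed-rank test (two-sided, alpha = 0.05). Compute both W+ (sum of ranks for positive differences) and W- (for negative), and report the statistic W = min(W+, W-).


Step 1: Drop any zero differences (none here) and take |d_i|.
|d| = [4, 3, 3, 6, 4, 1, 6, 6]
Step 2: Midrank |d_i| (ties get averaged ranks).
ranks: |4|->4.5, |3|->2.5, |3|->2.5, |6|->7, |4|->4.5, |1|->1, |6|->7, |6|->7
Step 3: Attach original signs; sum ranks with positive sign and with negative sign.
W+ = 4.5 = 4.5
W- = 2.5 + 2.5 + 7 + 4.5 + 1 + 7 + 7 = 31.5
(Check: W+ + W- = 36 should equal n(n+1)/2 = 36.)
Step 4: Test statistic W = min(W+, W-) = 4.5.
Step 5: Ties in |d|, so use the tie-corrected normal approximation.
        E[W] = n(n+1)/4 = 8*9/4 = 18.
        Tie groups: |d|=3 (t=2), |d|=4 (t=2), |d|=6 (t=3); sum(t^3 - t) = 36.
        Var[W] = n(n+1)(2n+1)/24 - sum(t^3-t)/48 = 1224/24 - 36/48 = 50.25.
        z = (W - E[W]) / sqrt(Var[W]) = (4.5 - 18) / 7.0887 = -1.9044.
        Two-sided p = 2*Phi(z) = 0.056854.
Step 6: alpha = 0.05. fail to reject H0.

W+ = 4.5, W- = 31.5, W = min = 4.5, p = 0.056854, fail to reject H0.


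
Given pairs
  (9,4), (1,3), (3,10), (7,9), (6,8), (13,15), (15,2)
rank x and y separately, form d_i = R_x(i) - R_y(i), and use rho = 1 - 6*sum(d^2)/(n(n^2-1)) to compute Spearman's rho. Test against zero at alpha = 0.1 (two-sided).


Step 1: Rank x and y separately (midranks; no ties here).
rank(x): 9->5, 1->1, 3->2, 7->4, 6->3, 13->6, 15->7
rank(y): 4->3, 3->2, 10->6, 9->5, 8->4, 15->7, 2->1
Step 2: d_i = R_x(i) - R_y(i); compute d_i^2.
  (5-3)^2=4, (1-2)^2=1, (2-6)^2=16, (4-5)^2=1, (3-4)^2=1, (6-7)^2=1, (7-1)^2=36
sum(d^2) = 60.
Step 3: rho = 1 - 6*60 / (7*(7^2 - 1)) = 1 - 360/336 = -0.071429.
Step 4: Under H0, t = rho * sqrt((n-2)/(1-rho^2)) = -0.1601 ~ t(5).
Step 5: Two-sided p-value from the t-distribution with 5 df = 0.879048.
Step 6: alpha = 0.1. fail to reject H0.

rho = -0.0714, p = 0.879048, fail to reject H0 at alpha = 0.1.


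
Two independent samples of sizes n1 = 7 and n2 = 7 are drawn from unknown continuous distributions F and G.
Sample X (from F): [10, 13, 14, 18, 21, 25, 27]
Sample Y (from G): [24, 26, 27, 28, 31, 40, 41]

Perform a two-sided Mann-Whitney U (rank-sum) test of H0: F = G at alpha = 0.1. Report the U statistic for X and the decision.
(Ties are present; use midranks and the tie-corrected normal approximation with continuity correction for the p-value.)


Step 1: Combine and sort all 14 observations; assign midranks.
sorted (value, group): (10,X), (13,X), (14,X), (18,X), (21,X), (24,Y), (25,X), (26,Y), (27,X), (27,Y), (28,Y), (31,Y), (40,Y), (41,Y)
ranks: 10->1, 13->2, 14->3, 18->4, 21->5, 24->6, 25->7, 26->8, 27->9.5, 27->9.5, 28->11, 31->12, 40->13, 41->14
Step 2: Rank sum for X: R1 = 1 + 2 + 3 + 4 + 5 + 7 + 9.5 = 31.5.
Step 3: U_X = R1 - n1(n1+1)/2 = 31.5 - 7*8/2 = 31.5 - 28 = 3.5.
       U_Y = n1*n2 - U_X = 49 - 3.5 = 45.5.
Step 4: Ties are present, so use the tie-corrected normal approximation (with continuity correction) for the p-value.
Step 5: p-value = 0.008734; compare to alpha = 0.1. reject H0.

U_X = 3.5, p = 0.008734, reject H0 at alpha = 0.1.


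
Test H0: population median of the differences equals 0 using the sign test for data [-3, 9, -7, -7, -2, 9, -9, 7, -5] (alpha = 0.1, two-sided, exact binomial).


Step 1: Discard zero differences. Original n = 9; n_eff = number of nonzero differences = 9.
Nonzero differences (with sign): -3, +9, -7, -7, -2, +9, -9, +7, -5
Step 2: Count signs: positive = 3, negative = 6.
Step 3: Under H0: P(positive) = 0.5, so the number of positives S ~ Bin(9, 0.5).
Step 4: Two-sided exact p-value = sum of Bin(9,0.5) probabilities at or below the observed probability = 0.507812.
Step 5: alpha = 0.1. fail to reject H0.

n_eff = 9, pos = 3, neg = 6, p = 0.507812, fail to reject H0.


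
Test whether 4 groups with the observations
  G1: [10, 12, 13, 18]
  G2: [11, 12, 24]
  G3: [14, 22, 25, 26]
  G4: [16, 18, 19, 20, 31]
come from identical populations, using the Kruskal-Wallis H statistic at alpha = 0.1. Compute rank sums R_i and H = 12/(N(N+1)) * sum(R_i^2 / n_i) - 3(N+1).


Step 1: Combine all N = 16 observations and assign midranks.
sorted (value, group, rank): (10,G1,1), (11,G2,2), (12,G1,3.5), (12,G2,3.5), (13,G1,5), (14,G3,6), (16,G4,7), (18,G1,8.5), (18,G4,8.5), (19,G4,10), (20,G4,11), (22,G3,12), (24,G2,13), (25,G3,14), (26,G3,15), (31,G4,16)
Step 2: Sum ranks within each group.
R_1 = 18 (n_1 = 4)
R_2 = 18.5 (n_2 = 3)
R_3 = 47 (n_3 = 4)
R_4 = 52.5 (n_4 = 5)
Step 3: H = 12/(N(N+1)) * sum(R_i^2/n_i) - 3(N+1)
     = 12/(16*17) * (18^2/4 + 18.5^2/3 + 47^2/4 + 52.5^2/5) - 3*17
     = 0.044118 * 1298.58 - 51
     = 6.290441.
Step 4: Ties present; correction factor C = 1 - 12/(16^3 - 16) = 0.997059. Corrected H = 6.290441 / 0.997059 = 6.308997.
Step 5: Under H0, H ~ chi^2(3); p-value = 0.097507.
Step 6: alpha = 0.1. reject H0.

H = 6.3090, df = 3, p = 0.097507, reject H0.


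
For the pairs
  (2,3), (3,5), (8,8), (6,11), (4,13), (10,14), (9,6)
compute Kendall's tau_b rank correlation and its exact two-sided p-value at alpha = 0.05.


Step 1: Enumerate the 21 unordered pairs (i,j) with i<j and classify each by sign(x_j-x_i) * sign(y_j-y_i).
  (1,2):dx=+1,dy=+2->C; (1,3):dx=+6,dy=+5->C; (1,4):dx=+4,dy=+8->C; (1,5):dx=+2,dy=+10->C
  (1,6):dx=+8,dy=+11->C; (1,7):dx=+7,dy=+3->C; (2,3):dx=+5,dy=+3->C; (2,4):dx=+3,dy=+6->C
  (2,5):dx=+1,dy=+8->C; (2,6):dx=+7,dy=+9->C; (2,7):dx=+6,dy=+1->C; (3,4):dx=-2,dy=+3->D
  (3,5):dx=-4,dy=+5->D; (3,6):dx=+2,dy=+6->C; (3,7):dx=+1,dy=-2->D; (4,5):dx=-2,dy=+2->D
  (4,6):dx=+4,dy=+3->C; (4,7):dx=+3,dy=-5->D; (5,6):dx=+6,dy=+1->C; (5,7):dx=+5,dy=-7->D
  (6,7):dx=-1,dy=-8->C
Step 2: C = 15, D = 6, total pairs = 21.
Step 3: tau = (C - D)/(n(n-1)/2) = (15 - 6)/21 = 0.428571.
Step 4: Exact two-sided p-value (enumerate n! = 5040 permutations of y under H0): p = 0.238889.
Step 5: alpha = 0.05. fail to reject H0.

tau_b = 0.4286 (C=15, D=6), p = 0.238889, fail to reject H0.


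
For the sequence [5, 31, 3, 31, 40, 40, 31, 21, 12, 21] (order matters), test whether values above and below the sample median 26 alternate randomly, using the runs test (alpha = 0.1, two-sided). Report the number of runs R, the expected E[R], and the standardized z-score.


Step 1: Compute median = 26; label A = above, B = below.
Labels in order: BABAAAABBB  (n_A = 5, n_B = 5)
Step 2: Count runs R = 5.
Step 3: Under H0 (random ordering), E[R] = 2*n_A*n_B/(n_A+n_B) + 1 = 2*5*5/10 + 1 = 6.0000.
        Var[R] = 2*n_A*n_B*(2*n_A*n_B - n_A - n_B) / ((n_A+n_B)^2 * (n_A+n_B-1)) = 2000/900 = 2.2222.
        SD[R] = 1.4907.
Step 4: Continuity-corrected z = (R + 0.5 - E[R]) / SD[R] = (5 + 0.5 - 6.0000) / 1.4907 = -0.3354.
Step 5: Two-sided p-value via normal approximation = 2*(1 - Phi(|z|)) = 0.737316.
Step 6: alpha = 0.1. fail to reject H0.

R = 5, z = -0.3354, p = 0.737316, fail to reject H0.


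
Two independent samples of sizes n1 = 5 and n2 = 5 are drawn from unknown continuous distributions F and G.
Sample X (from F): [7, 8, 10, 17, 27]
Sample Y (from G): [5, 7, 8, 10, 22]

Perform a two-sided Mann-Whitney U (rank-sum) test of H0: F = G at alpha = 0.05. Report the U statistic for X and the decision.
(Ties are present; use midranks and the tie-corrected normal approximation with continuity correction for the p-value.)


Step 1: Combine and sort all 10 observations; assign midranks.
sorted (value, group): (5,Y), (7,X), (7,Y), (8,X), (8,Y), (10,X), (10,Y), (17,X), (22,Y), (27,X)
ranks: 5->1, 7->2.5, 7->2.5, 8->4.5, 8->4.5, 10->6.5, 10->6.5, 17->8, 22->9, 27->10
Step 2: Rank sum for X: R1 = 2.5 + 4.5 + 6.5 + 8 + 10 = 31.5.
Step 3: U_X = R1 - n1(n1+1)/2 = 31.5 - 5*6/2 = 31.5 - 15 = 16.5.
       U_Y = n1*n2 - U_X = 25 - 16.5 = 8.5.
Step 4: Ties are present, so use the tie-corrected normal approximation (with continuity correction) for the p-value.
Step 5: p-value = 0.460597; compare to alpha = 0.05. fail to reject H0.

U_X = 16.5, p = 0.460597, fail to reject H0 at alpha = 0.05.


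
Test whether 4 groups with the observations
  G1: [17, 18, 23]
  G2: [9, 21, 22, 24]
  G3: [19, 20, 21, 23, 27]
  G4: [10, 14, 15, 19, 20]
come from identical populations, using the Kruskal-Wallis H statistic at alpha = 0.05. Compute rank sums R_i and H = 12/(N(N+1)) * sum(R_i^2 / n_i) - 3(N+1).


Step 1: Combine all N = 17 observations and assign midranks.
sorted (value, group, rank): (9,G2,1), (10,G4,2), (14,G4,3), (15,G4,4), (17,G1,5), (18,G1,6), (19,G3,7.5), (19,G4,7.5), (20,G3,9.5), (20,G4,9.5), (21,G2,11.5), (21,G3,11.5), (22,G2,13), (23,G1,14.5), (23,G3,14.5), (24,G2,16), (27,G3,17)
Step 2: Sum ranks within each group.
R_1 = 25.5 (n_1 = 3)
R_2 = 41.5 (n_2 = 4)
R_3 = 60 (n_3 = 5)
R_4 = 26 (n_4 = 5)
Step 3: H = 12/(N(N+1)) * sum(R_i^2/n_i) - 3(N+1)
     = 12/(17*18) * (25.5^2/3 + 41.5^2/4 + 60^2/5 + 26^2/5) - 3*18
     = 0.039216 * 1502.51 - 54
     = 4.922059.
Step 4: Ties present; correction factor C = 1 - 24/(17^3 - 17) = 0.995098. Corrected H = 4.922059 / 0.995098 = 4.946305.
Step 5: Under H0, H ~ chi^2(3); p-value = 0.175771.
Step 6: alpha = 0.05. fail to reject H0.

H = 4.9463, df = 3, p = 0.175771, fail to reject H0.
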